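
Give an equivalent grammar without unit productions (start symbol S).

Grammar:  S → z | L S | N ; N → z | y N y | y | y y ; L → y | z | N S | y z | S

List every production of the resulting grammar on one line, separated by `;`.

S → z | L S | y N y | y | y y; N → z | y N y | y | y y; L → y | z | N S | y z | L S | y N y | y y

Unit pairs: L ⇒* {N, S}; S ⇒* {N}.
For each unit pair (A, B), copy every non-unit production of B to A, then drop all unit productions.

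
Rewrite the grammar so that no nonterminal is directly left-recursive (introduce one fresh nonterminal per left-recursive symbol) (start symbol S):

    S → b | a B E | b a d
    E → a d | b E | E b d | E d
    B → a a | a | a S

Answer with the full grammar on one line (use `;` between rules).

S → b | a B E | b a d; E → a d E' | b E E'; B → a a | a | a S; E' → b d E' | d E' | epsilon

E is directly left-recursive.
For E: α = {b d, d}, β = {a d, b E}. Rewrite as E → β E' and E' → α E' | ε.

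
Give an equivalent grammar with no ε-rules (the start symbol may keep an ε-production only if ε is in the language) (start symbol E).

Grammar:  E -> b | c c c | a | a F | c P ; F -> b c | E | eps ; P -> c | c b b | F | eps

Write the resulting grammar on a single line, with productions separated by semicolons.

E -> b | c c c | a | a F | c P | c; F -> b c | E; P -> c | c b b | F

The nullable symbols are {F, P}.
ε ∉ L(G), so no ε-production is kept.
For each production, add variants omitting each subset of nullable occurrences: E → c P gives c P | c.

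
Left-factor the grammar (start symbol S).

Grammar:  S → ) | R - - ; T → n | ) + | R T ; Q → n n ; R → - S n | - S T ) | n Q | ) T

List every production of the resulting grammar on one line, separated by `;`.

S → ) | R - -; T → n | ) + | R T; Q → n n; R → n Q | ) T | - S R'; R' → n | T )

R has alternatives sharing prefix '- S': factor to R → - S R' with R' → n | T ).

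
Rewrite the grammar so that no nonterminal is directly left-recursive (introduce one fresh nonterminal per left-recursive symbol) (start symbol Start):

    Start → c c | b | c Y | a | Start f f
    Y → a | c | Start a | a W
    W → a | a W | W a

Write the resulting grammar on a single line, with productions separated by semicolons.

Start → c c Start1 | b Start1 | c Y Start1 | a Start1; Y → a | c | Start a | a W; W → a W1 | a W W1; Start1 → f f Start1 | ε; W1 → a W1 | ε

Left recursion appears on Start, W.
For Start: α = {f f}, β = {c c, b, c Y, a}. Rewrite as Start → β Start1 and Start1 → α Start1 | ε.
For W: α = {a}, β = {a, a W}. Rewrite as W → β W1 and W1 → α W1 | ε.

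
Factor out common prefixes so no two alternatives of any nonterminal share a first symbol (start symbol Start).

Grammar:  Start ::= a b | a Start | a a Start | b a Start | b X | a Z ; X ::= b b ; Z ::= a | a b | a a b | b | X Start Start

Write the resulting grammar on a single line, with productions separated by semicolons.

Start has alternatives sharing prefix 'a': factor to Start → a Start1 with Start1 → b | Start | a Start | Z.
Start has alternatives sharing prefix 'b': factor to Start → b Start2 with Start2 → a Start | X.
Z has alternatives sharing prefix 'a': factor to Z → a Z1 with Z1 → ε | b | a b.

Start ::= a Start1 | b Start2; X ::= b b; Z ::= b | X Start Start | a Z1; Start1 ::= b | Start | a Start | Z; Start2 ::= a Start | X; Z1 ::= ε | b | a b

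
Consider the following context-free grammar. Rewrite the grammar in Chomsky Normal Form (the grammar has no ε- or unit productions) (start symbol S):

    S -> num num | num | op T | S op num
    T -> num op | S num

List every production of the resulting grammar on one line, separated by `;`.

S -> X1 X1 | num | X2 T | S Y1; T -> X1 X2 | S X1; X1 -> num; X2 -> op; Y1 -> X2 X1

Introduce a nonterminal for each terminal appearing in a rule of length ≥ 2: X1 → num, X2 → op.
Binarize each right-hand side of length ≥ 3 by chaining fresh nonterminals (Y1, Y2, …): affected rules were S → S X2 X1.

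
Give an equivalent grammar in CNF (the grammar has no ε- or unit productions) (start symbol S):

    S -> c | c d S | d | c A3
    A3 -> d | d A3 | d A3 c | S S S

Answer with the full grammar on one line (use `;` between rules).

S -> c | X1 Y1 | d | X1 A3; A3 -> d | X2 A3 | X2 Y2 | S Y3; X1 -> c; X2 -> d; Y1 -> X2 S; Y2 -> A3 X1; Y3 -> S S

Introduce a nonterminal for each terminal appearing in a rule of length ≥ 2: X1 → c, X2 → d.
Binarize each right-hand side of length ≥ 3 by chaining fresh nonterminals (Y1, Y2, …): affected rules were S → X1 X2 S; A3 → X2 A3 X1; A3 → S S S.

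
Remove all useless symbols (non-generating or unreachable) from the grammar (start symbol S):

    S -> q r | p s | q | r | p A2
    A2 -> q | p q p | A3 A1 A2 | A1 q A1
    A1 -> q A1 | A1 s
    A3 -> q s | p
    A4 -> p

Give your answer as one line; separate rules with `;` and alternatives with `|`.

Generating nonterminals: {A2, A3, A4, S}.
Reachable from S after that: {A2, S}.
Removed useless symbols: {A1, A3, A4} and every production mentioning them.

S -> q r | p s | q | r | p A2; A2 -> q | p q p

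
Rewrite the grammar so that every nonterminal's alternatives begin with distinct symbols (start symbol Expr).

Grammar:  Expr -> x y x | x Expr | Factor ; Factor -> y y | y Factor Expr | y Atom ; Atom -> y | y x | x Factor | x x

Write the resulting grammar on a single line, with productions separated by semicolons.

Expr has alternatives sharing prefix 'x': factor to Expr → x Expr1 with Expr1 → y x | Expr.
Factor has alternatives sharing prefix 'y': factor to Factor → y Factor1 with Factor1 → y | Factor Expr | Atom.
Atom has alternatives sharing prefix 'y': factor to Atom → y Atom1 with Atom1 → ε | x.
Atom has alternatives sharing prefix 'x': factor to Atom → x Atom2 with Atom2 → Factor | x.

Expr -> Factor | x Expr1; Factor -> y Factor1; Atom -> y Atom1 | x Atom2; Expr1 -> y x | Expr; Factor1 -> y | Factor Expr | Atom; Atom1 -> ε | x; Atom2 -> Factor | x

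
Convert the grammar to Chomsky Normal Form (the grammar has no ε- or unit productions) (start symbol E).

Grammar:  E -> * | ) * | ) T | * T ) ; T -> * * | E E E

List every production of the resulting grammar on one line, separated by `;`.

Introduce a nonterminal for each terminal appearing in a rule of length ≥ 2: X1 → ), X2 → *.
Binarize each right-hand side of length ≥ 3 by chaining fresh nonterminals (Y1, Y2, …): affected rules were E → X2 T X1; T → E E E.

E -> * | X1 X2 | X1 T | X2 Y1; T -> X2 X2 | E Y2; X1 -> ); X2 -> *; Y1 -> T X1; Y2 -> E E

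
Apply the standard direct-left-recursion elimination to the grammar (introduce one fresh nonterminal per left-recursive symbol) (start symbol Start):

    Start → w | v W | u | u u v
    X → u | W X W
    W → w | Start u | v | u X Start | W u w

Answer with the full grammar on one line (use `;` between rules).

W is directly left-recursive.
For W: α = {u w}, β = {w, Start u, v, u X Start}. Rewrite as W → β W1 and W1 → α W1 | ε.

Start → w | v W | u | u u v; X → u | W X W; W → w W1 | Start u W1 | v W1 | u X Start W1; W1 → u w W1 | ε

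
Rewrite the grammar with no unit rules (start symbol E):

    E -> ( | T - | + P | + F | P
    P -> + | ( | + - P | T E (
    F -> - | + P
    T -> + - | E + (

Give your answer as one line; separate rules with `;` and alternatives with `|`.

Unit pairs: E ⇒* {P}.
For each unit pair (A, B), copy every non-unit production of B to A, then drop all unit productions.

E -> ( | T - | + P | + F | + | + - P | T E (; P -> + | ( | + - P | T E (; F -> - | + P; T -> + - | E + (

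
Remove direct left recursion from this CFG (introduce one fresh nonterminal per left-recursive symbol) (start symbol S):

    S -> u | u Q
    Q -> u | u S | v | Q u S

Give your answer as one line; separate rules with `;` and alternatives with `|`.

S -> u | u Q; Q -> u Q' | u S Q' | v Q'; Q' -> u S Q' | ε

Q is directly left-recursive.
For Q: α = {u S}, β = {u, u S, v}. Rewrite as Q → β Q' and Q' → α Q' | ε.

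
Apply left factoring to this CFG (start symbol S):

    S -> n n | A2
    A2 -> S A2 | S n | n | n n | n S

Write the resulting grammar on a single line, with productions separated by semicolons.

S -> n n | A2; A2 -> n A2' | S A2''; A2' -> ε | n | S; A2'' -> A2 | n

A2 has alternatives sharing prefix 'n': factor to A2 → n A2' with A2' → ε | n | S.
A2 has alternatives sharing prefix 'S': factor to A2 → S A2'' with A2'' → A2 | n.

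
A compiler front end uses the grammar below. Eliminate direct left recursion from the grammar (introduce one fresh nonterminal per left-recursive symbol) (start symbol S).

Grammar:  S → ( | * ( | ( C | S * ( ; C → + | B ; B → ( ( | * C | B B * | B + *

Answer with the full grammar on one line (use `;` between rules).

S → ( S' | * ( S' | ( C S'; C → + | B; B → ( ( B' | * C B'; S' → * ( S' | ε; B' → B * B' | + * B' | ε

Left recursion appears on S, B.
For S: α = {* (}, β = {(, * (, ( C}. Rewrite as S → β S' and S' → α S' | ε.
For B: α = {B *, + *}, β = {( (, * C}. Rewrite as B → β B' and B' → α B' | ε.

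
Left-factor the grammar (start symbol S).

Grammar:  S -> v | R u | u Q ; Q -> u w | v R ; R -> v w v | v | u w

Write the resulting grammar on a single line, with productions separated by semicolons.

S -> v | R u | u Q; Q -> u w | v R; R -> u w | v R'; R' -> w v | ε

R has alternatives sharing prefix 'v': factor to R → v R' with R' → w v | ε.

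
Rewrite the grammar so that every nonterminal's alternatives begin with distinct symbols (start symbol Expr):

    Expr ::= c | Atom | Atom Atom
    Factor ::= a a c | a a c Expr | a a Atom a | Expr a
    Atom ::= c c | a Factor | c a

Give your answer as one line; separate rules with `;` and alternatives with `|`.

Expr has alternatives sharing prefix 'Atom': factor to Expr → Atom Expr1 with Expr1 → ε | Atom.
Factor has alternatives sharing prefix 'a a': factor to Factor → a a Factor1 with Factor1 → c | c Expr | Atom a.
Atom has alternatives sharing prefix 'c': factor to Atom → c Atom1 with Atom1 → c | a.
Factor1 has alternatives sharing prefix 'c': factor to Factor1 → c Factor11 with Factor11 → ε | Expr.

Expr ::= c | Atom Expr1; Factor ::= Expr a | a a Factor1; Atom ::= a Factor | c Atom1; Expr1 ::= ε | Atom; Factor1 ::= Atom a | c Factor11; Atom1 ::= c | a; Factor11 ::= ε | Expr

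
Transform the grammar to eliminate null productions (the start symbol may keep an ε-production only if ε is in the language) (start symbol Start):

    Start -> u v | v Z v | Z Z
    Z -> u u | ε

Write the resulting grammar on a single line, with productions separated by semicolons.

Start -> u v | v Z v | v v | Z Z | Z | ε; Z -> u u

The nullable symbols are {Start, Z}.
ε ∈ L(G) since Start is nullable, so keep Start → ε.
Expand every rule over subsets of its nullable positions: Start → v Z v gives v Z v | v v. Start → Z Z gives Z Z | Z.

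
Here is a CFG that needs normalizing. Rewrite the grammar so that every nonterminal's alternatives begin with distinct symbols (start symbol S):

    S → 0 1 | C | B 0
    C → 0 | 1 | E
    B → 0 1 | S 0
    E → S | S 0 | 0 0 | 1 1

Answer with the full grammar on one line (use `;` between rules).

S → 0 1 | C | B 0; C → 0 | 1 | E; B → 0 1 | S 0; E → 0 0 | 1 1 | S E'; E' → ε | 0

E has alternatives sharing prefix 'S': factor to E → S E' with E' → ε | 0.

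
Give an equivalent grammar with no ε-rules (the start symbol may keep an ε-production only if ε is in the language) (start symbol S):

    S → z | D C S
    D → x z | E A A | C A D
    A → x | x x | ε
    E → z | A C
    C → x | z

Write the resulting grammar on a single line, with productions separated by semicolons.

The nullable symbols are {A}.
ε ∉ L(G), so no ε-production is kept.
Add the nullable-subset variants: D → E A A gives E A A | E A | E. D → C A D gives C A D | C D. E → A C gives A C | C.

S → z | D C S; D → x z | E A A | E A | E | C A D | C D; A → x | x x; E → z | A C | C; C → x | z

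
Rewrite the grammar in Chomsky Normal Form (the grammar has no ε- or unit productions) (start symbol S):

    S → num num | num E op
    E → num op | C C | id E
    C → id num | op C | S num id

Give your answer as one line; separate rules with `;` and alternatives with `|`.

S → X1 X1 | X1 Y1; E → X1 X2 | C C | X3 E; C → X3 X1 | X2 C | S Y2; X1 → num; X2 → op; X3 → id; Y1 → E X2; Y2 → X1 X3

Introduce a nonterminal for each terminal appearing in a rule of length ≥ 2: X1 → num, X2 → op, X3 → id.
Binarize each right-hand side of length ≥ 3 by chaining fresh nonterminals (Y1, Y2, …): affected rules were S → X1 E X2; C → S X1 X3.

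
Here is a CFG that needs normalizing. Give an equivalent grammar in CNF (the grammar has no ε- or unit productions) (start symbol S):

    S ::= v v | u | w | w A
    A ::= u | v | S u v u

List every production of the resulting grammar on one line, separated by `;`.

Introduce a nonterminal for each terminal appearing in a rule of length ≥ 2: X1 → v, X2 → w, X3 → u.
Binarize each right-hand side of length ≥ 3 by chaining fresh nonterminals (Y1, Y2, …): affected rules were A → S X3 X1 X3.

S ::= X1 X1 | u | w | X2 A; A ::= u | v | S Y1; X1 ::= v; X2 ::= w; X3 ::= u; Y1 ::= X3 Y2; Y2 ::= X1 X3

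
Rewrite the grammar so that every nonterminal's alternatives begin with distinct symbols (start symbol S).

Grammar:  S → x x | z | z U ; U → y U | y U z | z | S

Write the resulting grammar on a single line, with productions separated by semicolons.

S → x x | z S'; U → z | S | y U U'; S' → ε | U; U' → ε | z

S has alternatives sharing prefix 'z': factor to S → z S' with S' → ε | U.
U has alternatives sharing prefix 'y U': factor to U → y U U' with U' → ε | z.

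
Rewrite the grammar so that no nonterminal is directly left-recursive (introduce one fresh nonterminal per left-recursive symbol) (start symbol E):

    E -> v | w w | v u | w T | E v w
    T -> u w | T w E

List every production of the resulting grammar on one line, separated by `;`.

Directly left-recursive nonterminals: E, T.
For E: α = {v w}, β = {v, w w, v u, w T}. Rewrite as E → β E' and E' → α E' | ε.
For T: α = {w E}, β = {u w}. Rewrite as T → β T' and T' → α T' | ε.

E -> v E' | w w E' | v u E' | w T E'; T -> u w T'; E' -> v w E' | ε; T' -> w E T' | ε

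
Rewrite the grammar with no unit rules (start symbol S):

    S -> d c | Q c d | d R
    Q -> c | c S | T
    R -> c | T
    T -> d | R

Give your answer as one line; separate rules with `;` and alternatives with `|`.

S -> d c | Q c d | d R; Q -> c | c S | d; R -> c | d; T -> c | d

Unit pairs: Q ⇒* {R, T}; R ⇒* {T}; T ⇒* {R}.
For every A with A ⇒* B via unit rules, add B's non-unit alternatives to A; then delete every rule of the form X → Y.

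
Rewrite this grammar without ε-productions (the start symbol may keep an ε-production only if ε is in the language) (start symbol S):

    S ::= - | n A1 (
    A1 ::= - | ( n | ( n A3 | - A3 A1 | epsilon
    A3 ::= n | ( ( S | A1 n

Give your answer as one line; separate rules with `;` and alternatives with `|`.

Nullable nonterminals: {A1}.
ε ∉ L(G), so no ε-production is kept.
For each production, add variants omitting each subset of nullable occurrences: S → n A1 ( gives n A1 ( | n (. A1 → - A3 A1 gives - A3 A1 | - A3.

S ::= - | n A1 ( | n (; A1 ::= - | ( n | ( n A3 | - A3 A1 | - A3; A3 ::= n | ( ( S | A1 n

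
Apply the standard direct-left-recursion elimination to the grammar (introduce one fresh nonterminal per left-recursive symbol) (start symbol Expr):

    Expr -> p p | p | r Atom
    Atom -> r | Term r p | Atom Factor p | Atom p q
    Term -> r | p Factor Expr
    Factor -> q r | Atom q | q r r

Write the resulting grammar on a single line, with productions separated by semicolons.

Expr -> p p | p | r Atom; Atom -> r Atom1 | Term r p Atom1; Term -> r | p Factor Expr; Factor -> q r | Atom q | q r r; Atom1 -> Factor p Atom1 | p q Atom1 | ε

Directly left-recursive nonterminal: Atom.
For Atom: α = {Factor p, p q}, β = {r, Term r p}. Rewrite as Atom → β Atom1 and Atom1 → α Atom1 | ε.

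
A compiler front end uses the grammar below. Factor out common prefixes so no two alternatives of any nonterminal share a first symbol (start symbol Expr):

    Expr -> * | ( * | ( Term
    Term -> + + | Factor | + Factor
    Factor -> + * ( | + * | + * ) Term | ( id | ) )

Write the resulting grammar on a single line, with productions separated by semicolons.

Expr -> * | ( Expr1; Term -> Factor | + Term1; Factor -> ( id | ) ) | + * Factor1; Expr1 -> * | Term; Term1 -> + | Factor; Factor1 -> ( | ε | ) Term

Expr has alternatives sharing prefix '(': factor to Expr → ( Expr1 with Expr1 → * | Term.
Term has alternatives sharing prefix '+': factor to Term → + Term1 with Term1 → + | Factor.
Factor has alternatives sharing prefix '+ *': factor to Factor → + * Factor1 with Factor1 → ( | ε | ) Term.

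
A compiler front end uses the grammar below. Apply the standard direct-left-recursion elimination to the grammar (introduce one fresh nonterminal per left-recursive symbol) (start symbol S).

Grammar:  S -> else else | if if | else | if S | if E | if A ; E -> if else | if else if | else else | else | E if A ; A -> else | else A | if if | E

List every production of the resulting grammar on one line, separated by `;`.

Left recursion appears on E.
For E: α = {if A}, β = {if else, if else if, else else, else}. Rewrite as E → β E' and E' → α E' | ε.

S -> else else | if if | else | if S | if E | if A; E -> if else E' | if else if E' | else else E' | else E'; A -> else | else A | if if | E; E' -> if A E' | ε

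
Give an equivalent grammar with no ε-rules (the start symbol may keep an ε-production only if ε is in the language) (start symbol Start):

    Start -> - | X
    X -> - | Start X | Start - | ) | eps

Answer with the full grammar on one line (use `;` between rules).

Start -> - | X | ε; X -> - | Start X | Start | Start - | )

Nullable set = {Start, X}.
ε ∈ L(G) since Start is nullable, so keep Start → ε.
For each production, add variants omitting each subset of nullable occurrences: X → Start X gives Start X | Start.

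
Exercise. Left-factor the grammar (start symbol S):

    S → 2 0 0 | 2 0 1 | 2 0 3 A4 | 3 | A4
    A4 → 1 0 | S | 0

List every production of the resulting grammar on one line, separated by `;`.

S has alternatives sharing prefix '2 0': factor to S → 2 0 S' with S' → 0 | 1 | 3 A4.

S → 3 | A4 | 2 0 S'; A4 → 1 0 | S | 0; S' → 0 | 1 | 3 A4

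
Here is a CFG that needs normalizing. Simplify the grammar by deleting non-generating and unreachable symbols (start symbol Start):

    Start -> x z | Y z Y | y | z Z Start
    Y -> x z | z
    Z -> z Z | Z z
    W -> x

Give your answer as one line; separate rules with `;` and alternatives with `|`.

Generating nonterminals: {Start, W, Y}.
Reachable from Start after that: {Start, Y}.
Removed useless symbols: {W, Z} and every production mentioning them.

Start -> x z | Y z Y | y; Y -> x z | z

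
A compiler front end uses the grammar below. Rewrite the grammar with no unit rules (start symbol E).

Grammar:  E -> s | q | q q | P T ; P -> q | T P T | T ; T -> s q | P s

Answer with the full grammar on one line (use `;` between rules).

Unit pairs: P ⇒* {T}.
For each unit pair (A, B), copy every non-unit production of B to A, then drop all unit productions.

E -> s | q | q q | P T; P -> q | T P T | s q | P s; T -> s q | P s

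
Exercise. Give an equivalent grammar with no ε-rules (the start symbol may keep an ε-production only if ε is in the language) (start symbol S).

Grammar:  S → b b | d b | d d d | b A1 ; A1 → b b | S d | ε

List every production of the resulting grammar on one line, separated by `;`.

S → b b | d b | d d d | b A1 | b; A1 → b b | S d

Nullable set = {A1}.
ε ∉ L(G), so no ε-production is kept.
For each production, add variants omitting each subset of nullable occurrences: S → b A1 gives b A1 | b.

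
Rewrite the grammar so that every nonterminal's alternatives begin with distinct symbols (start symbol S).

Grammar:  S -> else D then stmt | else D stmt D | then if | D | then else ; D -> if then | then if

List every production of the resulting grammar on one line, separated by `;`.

S has alternatives sharing prefix 'else D': factor to S → else D S' with S' → then stmt | stmt D.
S has alternatives sharing prefix 'then': factor to S → then S'' with S'' → if | else.

S -> D | else D S' | then S''; D -> if then | then if; S' -> then stmt | stmt D; S'' -> if | else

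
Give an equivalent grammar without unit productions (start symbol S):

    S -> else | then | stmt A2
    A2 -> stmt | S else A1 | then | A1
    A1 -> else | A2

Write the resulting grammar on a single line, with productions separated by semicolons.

Unit pairs: A1 ⇒* {A2}; A2 ⇒* {A1}.
Replace each nonterminal's rules with the union of the non-unit rules of every nonterminal it unit-derives.

S -> else | then | stmt A2; A2 -> stmt | S else A1 | then | else; A1 -> stmt | S else A1 | then | else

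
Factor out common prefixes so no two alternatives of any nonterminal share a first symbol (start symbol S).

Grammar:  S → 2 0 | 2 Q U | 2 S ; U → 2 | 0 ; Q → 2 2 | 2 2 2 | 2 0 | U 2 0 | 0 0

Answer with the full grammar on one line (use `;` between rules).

S has alternatives sharing prefix '2': factor to S → 2 S' with S' → 0 | Q U | S.
Q has alternatives sharing prefix '2': factor to Q → 2 Q' with Q' → 2 | 2 2 | 0.
Q' has alternatives sharing prefix '2': factor to Q' → 2 Q'' with Q'' → ε | 2.

S → 2 S'; U → 2 | 0; Q → U 2 0 | 0 0 | 2 Q'; S' → 0 | Q U | S; Q' → 0 | 2 Q''; Q'' → epsilon | 2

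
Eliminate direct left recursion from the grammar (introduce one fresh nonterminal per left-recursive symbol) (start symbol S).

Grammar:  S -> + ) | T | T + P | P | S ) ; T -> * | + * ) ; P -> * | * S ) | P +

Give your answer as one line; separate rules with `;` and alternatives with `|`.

S -> + ) S' | T S' | T + P S' | P S'; T -> * | + * ); P -> * P' | * S ) P'; S' -> ) S' | epsilon; P' -> + P' | epsilon

Left recursion appears on S, P.
For S: α = {)}, β = {+ ), T, T + P, P}. Rewrite as S → β S' and S' → α S' | ε.
For P: α = {+}, β = {*, * S )}. Rewrite as P → β P' and P' → α P' | ε.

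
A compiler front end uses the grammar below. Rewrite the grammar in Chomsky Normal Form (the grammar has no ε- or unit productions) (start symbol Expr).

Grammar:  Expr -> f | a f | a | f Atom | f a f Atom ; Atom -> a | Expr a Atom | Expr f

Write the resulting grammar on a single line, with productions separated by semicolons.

Expr -> f | X1 X2 | a | X2 Atom | X2 Y1; Atom -> a | Expr Y3 | Expr X2; X1 -> a; X2 -> f; Y1 -> X1 Y2; Y2 -> X2 Atom; Y3 -> X1 Atom

Introduce a nonterminal for each terminal appearing in a rule of length ≥ 2: X1 → a, X2 → f.
Binarize each right-hand side of length ≥ 3 by chaining fresh nonterminals (Y1, Y2, …): affected rules were Expr → X2 X1 X2 Atom; Atom → Expr X1 Atom.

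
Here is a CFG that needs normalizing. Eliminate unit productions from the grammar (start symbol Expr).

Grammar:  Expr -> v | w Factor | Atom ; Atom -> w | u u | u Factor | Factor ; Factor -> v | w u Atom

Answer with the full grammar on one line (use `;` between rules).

Unit pairs: Atom ⇒* {Factor}; Expr ⇒* {Atom, Factor}.
For every A with A ⇒* B via unit rules, add B's non-unit alternatives to A; then delete every rule of the form X → Y.

Expr -> w | u u | u Factor | v | w u Atom | w Factor; Atom -> w | u u | u Factor | v | w u Atom; Factor -> v | w u Atom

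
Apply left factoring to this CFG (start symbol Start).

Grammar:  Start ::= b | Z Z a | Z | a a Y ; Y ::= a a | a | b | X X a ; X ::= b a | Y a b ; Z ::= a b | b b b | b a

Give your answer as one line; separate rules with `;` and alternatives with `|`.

Start has alternatives sharing prefix 'Z': factor to Start → Z Start1 with Start1 → Z a | ε.
Y has alternatives sharing prefix 'a': factor to Y → a Y1 with Y1 → a | ε.
Z has alternatives sharing prefix 'b': factor to Z → b Z1 with Z1 → b b | a.

Start ::= b | a a Y | Z Start1; Y ::= b | X X a | a Y1; X ::= b a | Y a b; Z ::= a b | b Z1; Start1 ::= Z a | ε; Y1 ::= a | ε; Z1 ::= b b | a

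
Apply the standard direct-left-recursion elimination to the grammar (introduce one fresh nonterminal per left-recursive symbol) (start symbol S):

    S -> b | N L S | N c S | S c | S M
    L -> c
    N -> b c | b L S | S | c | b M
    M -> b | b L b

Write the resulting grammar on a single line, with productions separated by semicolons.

S is directly left-recursive.
For S: α = {c, M}, β = {b, N L S, N c S}. Rewrite as S → β S' and S' → α S' | ε.

S -> b S' | N L S S' | N c S S'; L -> c; N -> b c | b L S | S | c | b M; M -> b | b L b; S' -> c S' | M S' | ε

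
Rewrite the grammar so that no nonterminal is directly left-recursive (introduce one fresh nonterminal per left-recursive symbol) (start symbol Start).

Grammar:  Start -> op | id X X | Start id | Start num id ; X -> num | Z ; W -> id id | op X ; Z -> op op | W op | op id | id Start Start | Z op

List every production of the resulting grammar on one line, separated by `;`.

Start -> op Start1 | id X X Start1; X -> num | Z; W -> id id | op X; Z -> op op Z1 | W op Z1 | op id Z1 | id Start Start Z1; Start1 -> id Start1 | num id Start1 | ε; Z1 -> op Z1 | ε

Left recursion appears on Start, Z.
For Start: α = {id, num id}, β = {op, id X X}. Rewrite as Start → β Start1 and Start1 → α Start1 | ε.
For Z: α = {op}, β = {op op, W op, op id, id Start Start}. Rewrite as Z → β Z1 and Z1 → α Z1 | ε.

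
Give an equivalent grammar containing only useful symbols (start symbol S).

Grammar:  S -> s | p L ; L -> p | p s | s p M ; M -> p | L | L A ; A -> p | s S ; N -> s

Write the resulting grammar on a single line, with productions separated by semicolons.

S -> s | p L; L -> p | p s | s p M; M -> p | L | L A; A -> p | s S

Generating nonterminals: {A, L, M, N, S}.
Reachable from S after that: {A, L, M, S}.
Removed useless symbols: {N} and every production mentioning them.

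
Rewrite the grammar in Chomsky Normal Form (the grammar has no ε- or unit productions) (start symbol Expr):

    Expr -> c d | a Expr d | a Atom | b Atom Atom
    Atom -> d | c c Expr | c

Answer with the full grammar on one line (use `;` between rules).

Expr -> X1 X2 | X3 Y1 | X3 Atom | X4 Y2; Atom -> d | X1 Y3 | c; X1 -> c; X2 -> d; X3 -> a; X4 -> b; Y1 -> Expr X2; Y2 -> Atom Atom; Y3 -> X1 Expr

Introduce a nonterminal for each terminal appearing in a rule of length ≥ 2: X1 → c, X2 → d, X3 → a, X4 → b.
Binarize each right-hand side of length ≥ 3 by chaining fresh nonterminals (Y1, Y2, …): affected rules were Expr → X3 Expr X2; Expr → X4 Atom Atom; Atom → X1 X1 Expr.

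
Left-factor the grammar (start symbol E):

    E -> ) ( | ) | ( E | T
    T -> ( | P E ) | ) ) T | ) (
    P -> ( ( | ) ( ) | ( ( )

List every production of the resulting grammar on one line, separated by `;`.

E has alternatives sharing prefix ')': factor to E → ) E' with E' → ( | ε.
T has alternatives sharing prefix ')': factor to T → ) T' with T' → ) T | (.
P has alternatives sharing prefix '( (': factor to P → ( ( P' with P' → ε | ).

E -> ( E | T | ) E'; T -> ( | P E ) | ) T'; P -> ) ( ) | ( ( P'; E' -> ( | ε; T' -> ) T | (; P' -> ε | )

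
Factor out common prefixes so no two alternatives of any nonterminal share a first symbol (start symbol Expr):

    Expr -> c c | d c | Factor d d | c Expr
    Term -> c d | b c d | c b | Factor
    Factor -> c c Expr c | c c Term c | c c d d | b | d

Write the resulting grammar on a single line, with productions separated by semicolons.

Expr -> d c | Factor d d | c Expr1; Term -> b c d | Factor | c Term1; Factor -> b | d | c c Factor1; Expr1 -> c | Expr; Term1 -> d | b; Factor1 -> Expr c | Term c | d d

Expr has alternatives sharing prefix 'c': factor to Expr → c Expr1 with Expr1 → c | Expr.
Term has alternatives sharing prefix 'c': factor to Term → c Term1 with Term1 → d | b.
Factor has alternatives sharing prefix 'c c': factor to Factor → c c Factor1 with Factor1 → Expr c | Term c | d d.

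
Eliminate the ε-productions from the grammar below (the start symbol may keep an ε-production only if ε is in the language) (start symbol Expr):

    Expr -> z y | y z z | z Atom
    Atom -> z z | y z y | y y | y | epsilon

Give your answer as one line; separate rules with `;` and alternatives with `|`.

Nullable nonterminals: {Atom}.
ε ∉ L(G), so no ε-production is kept.
Add the nullable-subset variants: Expr → z Atom gives z Atom | z.

Expr -> z y | y z z | z Atom | z; Atom -> z z | y z y | y y | y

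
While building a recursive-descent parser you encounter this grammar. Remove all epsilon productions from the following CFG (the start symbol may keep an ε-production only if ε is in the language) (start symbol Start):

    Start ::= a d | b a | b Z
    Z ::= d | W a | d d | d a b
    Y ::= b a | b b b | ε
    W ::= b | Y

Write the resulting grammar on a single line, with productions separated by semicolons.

Start ::= a d | b a | b Z; Z ::= d | W a | a | d d | d a b; Y ::= b a | b b b; W ::= b | Y

Nullable nonterminals: {W, Y}.
ε ∉ L(G), so no ε-production is kept.
Add the nullable-subset variants: Z → W a gives W a | a.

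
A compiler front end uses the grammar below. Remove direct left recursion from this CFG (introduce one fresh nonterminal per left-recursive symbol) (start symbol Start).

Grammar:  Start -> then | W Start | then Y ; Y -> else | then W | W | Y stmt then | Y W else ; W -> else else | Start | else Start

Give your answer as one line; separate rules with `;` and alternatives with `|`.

Left recursion appears on Y.
For Y: α = {stmt then, W else}, β = {else, then W, W}. Rewrite as Y → β Y1 and Y1 → α Y1 | ε.

Start -> then | W Start | then Y; Y -> else Y1 | then W Y1 | W Y1; W -> else else | Start | else Start; Y1 -> stmt then Y1 | W else Y1 | ε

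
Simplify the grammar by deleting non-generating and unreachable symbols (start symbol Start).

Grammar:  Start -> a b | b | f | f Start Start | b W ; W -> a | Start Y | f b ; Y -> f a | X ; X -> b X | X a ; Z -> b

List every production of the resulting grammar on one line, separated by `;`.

Start -> a b | b | f | f Start Start | b W; W -> a | Start Y | f b; Y -> f a

Generating nonterminals: {Start, W, Y, Z}.
Reachable from Start after that: {Start, W, Y}.
Removed useless symbols: {X, Z} and every production mentioning them.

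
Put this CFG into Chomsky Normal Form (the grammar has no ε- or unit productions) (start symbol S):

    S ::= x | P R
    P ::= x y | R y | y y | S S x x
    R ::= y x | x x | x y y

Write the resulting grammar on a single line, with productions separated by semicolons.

Introduce a nonterminal for each terminal appearing in a rule of length ≥ 2: X1 → x, X2 → y.
Binarize each right-hand side of length ≥ 3 by chaining fresh nonterminals (Y1, Y2, …): affected rules were P → S S X1 X1; R → X1 X2 X2.

S ::= x | P R; P ::= X1 X2 | R X2 | X2 X2 | S Y1; R ::= X2 X1 | X1 X1 | X1 Y3; X1 ::= x; X2 ::= y; Y1 ::= S Y2; Y2 ::= X1 X1; Y3 ::= X2 X2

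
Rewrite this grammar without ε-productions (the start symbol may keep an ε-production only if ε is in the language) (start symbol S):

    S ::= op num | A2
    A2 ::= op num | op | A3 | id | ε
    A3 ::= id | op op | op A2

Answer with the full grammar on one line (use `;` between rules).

The nullable symbols are {A2, S}.
ε ∈ L(G) since S is nullable, so keep S → ε.
For each production, add variants omitting each subset of nullable occurrences: A3 → op A2 gives op A2 | op.

S ::= op num | A2 | ε; A2 ::= op num | op | A3 | id; A3 ::= id | op op | op A2 | op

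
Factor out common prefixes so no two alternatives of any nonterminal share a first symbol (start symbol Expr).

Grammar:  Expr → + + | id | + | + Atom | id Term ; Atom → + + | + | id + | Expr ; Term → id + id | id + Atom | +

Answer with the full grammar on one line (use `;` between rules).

Expr → + Expr1 | id Expr2; Atom → id + | Expr | + Atom1; Term → + | id + Term1; Expr1 → + | ε | Atom; Expr2 → ε | Term; Atom1 → + | ε; Term1 → id | Atom

Expr has alternatives sharing prefix '+': factor to Expr → + Expr1 with Expr1 → + | ε | Atom.
Expr has alternatives sharing prefix 'id': factor to Expr → id Expr2 with Expr2 → ε | Term.
Atom has alternatives sharing prefix '+': factor to Atom → + Atom1 with Atom1 → + | ε.
Term has alternatives sharing prefix 'id +': factor to Term → id + Term1 with Term1 → id | Atom.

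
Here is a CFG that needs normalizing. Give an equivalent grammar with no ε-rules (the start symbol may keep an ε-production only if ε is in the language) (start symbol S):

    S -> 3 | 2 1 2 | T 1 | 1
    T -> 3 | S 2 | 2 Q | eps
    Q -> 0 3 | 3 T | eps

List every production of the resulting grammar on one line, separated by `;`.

Nullable nonterminals: {Q, T}.
ε ∉ L(G), so no ε-production is kept.
Expand every rule over subsets of its nullable positions: S → T 1 gives T 1 | 1. T → 2 Q gives 2 Q | 2. Q → 3 T gives 3 T | 3.

S -> 3 | 2 1 2 | T 1 | 1; T -> 3 | S 2 | 2 Q | 2; Q -> 0 3 | 3 T | 3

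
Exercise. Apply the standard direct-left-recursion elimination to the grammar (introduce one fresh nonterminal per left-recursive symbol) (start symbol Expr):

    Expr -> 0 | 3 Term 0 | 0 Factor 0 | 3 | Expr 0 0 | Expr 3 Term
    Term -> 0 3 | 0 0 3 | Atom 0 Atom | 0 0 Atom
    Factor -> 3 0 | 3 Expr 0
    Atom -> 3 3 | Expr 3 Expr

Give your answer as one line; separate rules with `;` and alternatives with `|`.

Left recursion appears on Expr.
For Expr: α = {0 0, 3 Term}, β = {0, 3 Term 0, 0 Factor 0, 3}. Rewrite as Expr → β Expr1 and Expr1 → α Expr1 | ε.

Expr -> 0 Expr1 | 3 Term 0 Expr1 | 0 Factor 0 Expr1 | 3 Expr1; Term -> 0 3 | 0 0 3 | Atom 0 Atom | 0 0 Atom; Factor -> 3 0 | 3 Expr 0; Atom -> 3 3 | Expr 3 Expr; Expr1 -> 0 0 Expr1 | 3 Term Expr1 | ε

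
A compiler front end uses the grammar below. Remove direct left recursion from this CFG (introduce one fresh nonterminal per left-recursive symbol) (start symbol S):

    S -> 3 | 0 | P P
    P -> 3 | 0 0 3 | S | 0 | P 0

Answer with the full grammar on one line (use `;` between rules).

S -> 3 | 0 | P P; P -> 3 P' | 0 0 3 P' | S P' | 0 P'; P' -> 0 P' | epsilon

Directly left-recursive nonterminal: P.
For P: α = {0}, β = {3, 0 0 3, S, 0}. Rewrite as P → β P' and P' → α P' | ε.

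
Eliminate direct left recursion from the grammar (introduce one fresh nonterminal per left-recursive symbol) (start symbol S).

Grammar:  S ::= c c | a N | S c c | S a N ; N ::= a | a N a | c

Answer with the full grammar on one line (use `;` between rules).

S ::= c c S' | a N S'; N ::= a | a N a | c; S' ::= c c S' | a N S' | ε

Left recursion appears on S.
For S: α = {c c, a N}, β = {c c, a N}. Rewrite as S → β S' and S' → α S' | ε.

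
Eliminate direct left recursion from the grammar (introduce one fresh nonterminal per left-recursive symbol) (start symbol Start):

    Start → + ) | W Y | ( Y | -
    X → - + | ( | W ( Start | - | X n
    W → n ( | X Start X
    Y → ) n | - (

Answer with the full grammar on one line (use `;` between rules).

Start → + ) | W Y | ( Y | -; X → - + X1 | ( X1 | W ( Start X1 | - X1; W → n ( | X Start X; Y → ) n | - (; X1 → n X1 | ε

X is directly left-recursive.
For X: α = {n}, β = {- +, (, W ( Start, -}. Rewrite as X → β X1 and X1 → α X1 | ε.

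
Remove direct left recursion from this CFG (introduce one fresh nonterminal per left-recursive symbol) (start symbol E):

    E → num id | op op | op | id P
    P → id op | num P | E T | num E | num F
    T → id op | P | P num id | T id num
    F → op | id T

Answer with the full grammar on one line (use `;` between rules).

Directly left-recursive nonterminal: T.
For T: α = {id num}, β = {id op, P, P num id}. Rewrite as T → β T' and T' → α T' | ε.

E → num id | op op | op | id P; P → id op | num P | E T | num E | num F; T → id op T' | P T' | P num id T'; F → op | id T; T' → id num T' | epsilon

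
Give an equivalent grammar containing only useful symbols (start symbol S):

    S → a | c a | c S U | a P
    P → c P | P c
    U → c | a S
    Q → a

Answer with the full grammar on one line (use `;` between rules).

Generating nonterminals: {Q, S, U}.
Reachable from S after that: {S, U}.
Removed useless symbols: {P, Q} and every production mentioning them.

S → a | c a | c S U; U → c | a S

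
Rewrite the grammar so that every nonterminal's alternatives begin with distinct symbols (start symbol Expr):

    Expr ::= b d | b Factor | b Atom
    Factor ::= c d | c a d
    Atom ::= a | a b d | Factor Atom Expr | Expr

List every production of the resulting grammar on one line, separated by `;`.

Expr has alternatives sharing prefix 'b': factor to Expr → b Expr1 with Expr1 → d | Factor | Atom.
Factor has alternatives sharing prefix 'c': factor to Factor → c Factor1 with Factor1 → d | a d.
Atom has alternatives sharing prefix 'a': factor to Atom → a Atom1 with Atom1 → ε | b d.

Expr ::= b Expr1; Factor ::= c Factor1; Atom ::= Factor Atom Expr | Expr | a Atom1; Expr1 ::= d | Factor | Atom; Factor1 ::= d | a d; Atom1 ::= ε | b d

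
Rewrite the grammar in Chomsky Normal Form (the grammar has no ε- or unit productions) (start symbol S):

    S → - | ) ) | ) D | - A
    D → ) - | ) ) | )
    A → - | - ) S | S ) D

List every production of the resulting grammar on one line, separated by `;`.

S → - | X1 X1 | X1 D | X2 A; D → X1 X2 | X1 X1 | ); A → - | X2 Y1 | S Y2; X1 → ); X2 → -; Y1 → X1 S; Y2 → X1 D

Introduce a nonterminal for each terminal appearing in a rule of length ≥ 2: X1 → ), X2 → -.
Binarize each right-hand side of length ≥ 3 by chaining fresh nonterminals (Y1, Y2, …): affected rules were A → X2 X1 S; A → S X1 D.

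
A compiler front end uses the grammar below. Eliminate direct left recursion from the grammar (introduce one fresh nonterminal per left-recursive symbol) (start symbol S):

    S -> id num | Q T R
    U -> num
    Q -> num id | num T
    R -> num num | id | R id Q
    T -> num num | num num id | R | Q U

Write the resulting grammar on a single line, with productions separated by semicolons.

S -> id num | Q T R; U -> num; Q -> num id | num T; R -> num num R' | id R'; T -> num num | num num id | R | Q U; R' -> id Q R' | epsilon

Directly left-recursive nonterminal: R.
For R: α = {id Q}, β = {num num, id}. Rewrite as R → β R' and R' → α R' | ε.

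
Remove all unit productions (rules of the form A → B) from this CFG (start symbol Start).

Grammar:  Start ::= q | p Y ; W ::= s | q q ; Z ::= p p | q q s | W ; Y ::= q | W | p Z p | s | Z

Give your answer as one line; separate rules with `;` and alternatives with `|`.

Start ::= q | p Y; W ::= s | q q; Z ::= p p | q q s | s | q q; Y ::= p p | q q s | s | q q | q | p Z p

Unit pairs: Y ⇒* {W, Z}; Z ⇒* {W}.
For each unit pair (A, B), copy every non-unit production of B to A, then drop all unit productions.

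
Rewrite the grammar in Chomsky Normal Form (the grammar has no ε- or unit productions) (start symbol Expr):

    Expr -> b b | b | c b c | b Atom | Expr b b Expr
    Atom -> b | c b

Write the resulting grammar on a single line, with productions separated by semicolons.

Expr -> X1 X1 | b | X2 Y1 | X1 Atom | Expr Y2; Atom -> b | X2 X1; X1 -> b; X2 -> c; Y1 -> X1 X2; Y2 -> X1 Y3; Y3 -> X1 Expr

Introduce a nonterminal for each terminal appearing in a rule of length ≥ 2: X1 → b, X2 → c.
Binarize each right-hand side of length ≥ 3 by chaining fresh nonterminals (Y1, Y2, …): affected rules were Expr → X2 X1 X2; Expr → Expr X1 X1 Expr.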